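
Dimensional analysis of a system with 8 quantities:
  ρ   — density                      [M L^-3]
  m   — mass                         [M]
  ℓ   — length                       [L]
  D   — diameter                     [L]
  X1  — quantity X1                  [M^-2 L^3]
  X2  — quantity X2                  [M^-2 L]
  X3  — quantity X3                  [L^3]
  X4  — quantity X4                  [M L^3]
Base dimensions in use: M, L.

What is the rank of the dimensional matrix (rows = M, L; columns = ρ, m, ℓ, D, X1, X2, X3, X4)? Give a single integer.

2

Write exponents as rows M,L / cols ρ,m,ℓ,D,X1,X2,X3,X4:
  M: [ 1  1  0  0 -2 -2  0  1]
  L: [-3  0  1  1  3  1  3  3]
Row reduction gives pivot columns ρ,m; rank = 2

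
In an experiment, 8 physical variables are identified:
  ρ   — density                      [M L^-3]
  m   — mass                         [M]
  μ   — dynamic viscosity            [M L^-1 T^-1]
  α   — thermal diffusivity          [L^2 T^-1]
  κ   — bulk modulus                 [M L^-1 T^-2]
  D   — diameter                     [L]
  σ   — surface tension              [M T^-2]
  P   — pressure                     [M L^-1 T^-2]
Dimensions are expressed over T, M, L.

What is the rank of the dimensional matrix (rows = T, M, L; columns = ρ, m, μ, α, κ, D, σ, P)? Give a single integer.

3

Dimensional matrix (T×M×L by ρ×m×μ×α×κ×D×σ×P):
  T: [ 0  0 -1 -1 -2  0 -2 -2]
  M: [ 1  1  1  0  1  0  1  1]
  L: [-3  0 -1  2 -1  1  0 -1]
Row reduction gives pivot columns ρ,m,μ; rank = 3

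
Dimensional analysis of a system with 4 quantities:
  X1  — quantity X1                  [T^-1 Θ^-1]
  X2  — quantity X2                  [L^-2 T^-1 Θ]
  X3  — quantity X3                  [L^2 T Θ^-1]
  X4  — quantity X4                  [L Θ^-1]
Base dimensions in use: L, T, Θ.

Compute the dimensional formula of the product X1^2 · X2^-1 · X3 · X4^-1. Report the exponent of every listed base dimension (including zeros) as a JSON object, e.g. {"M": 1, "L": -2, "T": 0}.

{"L": 3, "T": 0, "Θ": -3}

Write exponents as rows L,T,Θ / cols X1,X2,X3,X4:
  L: [ 0 -2  2  1]
  T: [-1 -1  1  0]
  Θ: [-1  1 -1 -1]
  [L]: (2)·0+(-1)·-2+(1)·2+(-1)·1 = 3
  [T]: (2)·-1+(-1)·-1+(1)·1+(-1)·0 = 0
  [Θ]: (2)·-1+(-1)·1+(1)·-1+(-1)·-1 = -3
⇒ L^3 Θ^-3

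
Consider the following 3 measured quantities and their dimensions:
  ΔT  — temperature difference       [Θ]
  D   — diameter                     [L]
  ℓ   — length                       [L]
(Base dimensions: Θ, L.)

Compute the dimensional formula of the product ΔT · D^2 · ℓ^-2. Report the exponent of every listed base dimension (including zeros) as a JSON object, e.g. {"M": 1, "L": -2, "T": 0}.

Dimensional matrix (Θ×L by ΔT×D×ℓ):
  Θ: [ 1  0  0]
  L: [ 0  1  1]
  [Θ]: (1)·1+(2)·0+(-2)·0 = 1
  [L]: (1)·0+(2)·1+(-2)·1 = 0
⇒ Θ

{"Θ": 1, "L": 0}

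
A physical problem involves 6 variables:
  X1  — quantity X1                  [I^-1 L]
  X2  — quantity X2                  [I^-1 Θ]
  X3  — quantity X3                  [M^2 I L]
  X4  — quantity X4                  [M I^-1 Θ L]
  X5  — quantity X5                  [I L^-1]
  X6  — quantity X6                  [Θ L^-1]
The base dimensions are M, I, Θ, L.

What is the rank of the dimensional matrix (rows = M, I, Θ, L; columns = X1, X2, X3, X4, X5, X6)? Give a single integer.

Write exponents as rows M,I,Θ,L / cols X1,X2,X3,X4,X5,X6:
  M: [ 0  0  2  1  0  0]
  I: [-1 -1  1 -1  1  0]
  Θ: [ 0  1  0  1  0  1]
  L: [ 1  0  1  1 -1 -1]
Row reduction gives pivot columns X1,X2,X3; rank = 3

3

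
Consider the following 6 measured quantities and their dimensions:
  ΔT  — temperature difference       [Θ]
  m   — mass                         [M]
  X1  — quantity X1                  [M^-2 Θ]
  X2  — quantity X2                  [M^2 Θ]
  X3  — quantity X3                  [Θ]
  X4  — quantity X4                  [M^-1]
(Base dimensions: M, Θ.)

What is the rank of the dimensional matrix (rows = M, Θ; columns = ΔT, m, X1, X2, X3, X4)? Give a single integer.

2

Write exponents as rows M,Θ / cols ΔT,m,X1,X2,X3,X4:
  M: [ 0  1 -2  2  0 -1]
  Θ: [ 1  0  1  1  1  0]
Row reduction gives pivot columns ΔT,m; rank = 2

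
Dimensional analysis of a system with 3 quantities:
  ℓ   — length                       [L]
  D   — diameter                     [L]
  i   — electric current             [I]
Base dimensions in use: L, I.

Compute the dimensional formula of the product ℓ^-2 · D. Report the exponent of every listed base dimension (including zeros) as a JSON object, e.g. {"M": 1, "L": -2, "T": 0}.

{"L": -1, "I": 0}

Write exponents as rows L,I / cols ℓ,D,i:
  L: [ 1  1  0]
  I: [ 0  0  1]
  [L]: (-2)·1+(1)·1 = -1
  [I]: (-2)·0+(1)·0 = 0
⇒ L^-1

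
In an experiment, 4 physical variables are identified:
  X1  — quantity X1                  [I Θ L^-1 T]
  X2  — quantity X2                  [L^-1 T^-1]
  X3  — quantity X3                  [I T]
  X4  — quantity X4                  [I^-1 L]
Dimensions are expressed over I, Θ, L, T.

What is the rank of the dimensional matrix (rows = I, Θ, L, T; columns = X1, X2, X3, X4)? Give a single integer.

Dimensional matrix (I×Θ×L×T by X1×X2×X3×X4):
  I: [ 1  0  1 -1]
  Θ: [ 1  0  0  0]
  L: [-1 -1  0  1]
  T: [ 1 -1  1  0]
RREF → pivots at {X1,X2,X3} ⇒ r = 3

3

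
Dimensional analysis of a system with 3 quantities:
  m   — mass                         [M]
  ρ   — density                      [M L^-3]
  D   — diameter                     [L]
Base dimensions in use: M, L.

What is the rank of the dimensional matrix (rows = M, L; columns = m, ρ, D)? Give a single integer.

2

Exponent matrix [M,L] × [m,ρ,D]:
  M: [ 1  1  0]
  L: [ 0 -3  1]
Echelon form has 2 nonzero rows (pivots: m,ρ)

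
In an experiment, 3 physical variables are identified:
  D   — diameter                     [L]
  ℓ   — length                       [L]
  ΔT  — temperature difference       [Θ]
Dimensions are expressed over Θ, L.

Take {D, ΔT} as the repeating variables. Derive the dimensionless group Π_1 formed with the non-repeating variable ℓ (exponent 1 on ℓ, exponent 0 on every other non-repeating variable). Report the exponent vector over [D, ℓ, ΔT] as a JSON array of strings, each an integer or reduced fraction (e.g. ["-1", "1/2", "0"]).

["-1", "1", "0"]

Exponent matrix [Θ,L] × [D,ℓ,ΔT]:
  Θ: [ 0  0  1]
  L: [ 1  1  0]
RREF → pivots at {D,ΔT} ⇒ r = 2
Pivot set = {D,ΔT}, free = {ℓ}
RREF:
  r0: [   1    1    0]
  r1: [   0    0    1]
Fix exponent of ℓ at 1; solve each RREF row for its pivot's exponent:
  r0: exp(D) + (1)·1 = 0 ⇒ exp(D) = -1
  r1: exp(ΔT) + (0)·1 = 0 ⇒ exp(ΔT) = 0
Π_1 = D^-1 · ℓ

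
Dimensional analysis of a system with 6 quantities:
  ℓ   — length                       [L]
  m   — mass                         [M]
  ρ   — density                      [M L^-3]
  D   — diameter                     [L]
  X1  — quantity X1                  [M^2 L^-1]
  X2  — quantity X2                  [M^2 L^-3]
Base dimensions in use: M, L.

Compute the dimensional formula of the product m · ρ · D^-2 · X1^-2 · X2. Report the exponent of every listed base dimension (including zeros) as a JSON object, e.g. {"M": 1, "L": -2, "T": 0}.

{"M": 0, "L": -6}

Exponent matrix [M,L] × [ℓ,m,ρ,D,X1,X2]:
  M: [ 0  1  1  0  2  2]
  L: [ 1  0 -3  1 -1 -3]
  [M]: (1)·1+(1)·1+(-2)·0+(-2)·2+(1)·2 = 0
  [L]: (1)·0+(1)·-3+(-2)·1+(-2)·-1+(1)·-3 = -6
⇒ L^-6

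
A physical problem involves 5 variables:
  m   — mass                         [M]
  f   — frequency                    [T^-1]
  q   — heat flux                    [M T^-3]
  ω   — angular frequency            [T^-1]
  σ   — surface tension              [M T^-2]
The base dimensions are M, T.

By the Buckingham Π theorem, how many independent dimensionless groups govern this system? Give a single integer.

Dimensional matrix (M×T by m×f×q×ω×σ):
  M: [ 1  0  1  0  1]
  T: [ 0 -1 -3 -1 -2]
Echelon form has 2 nonzero rows (pivots: m,f)
5 vars − rank 2 = 3 Π groups

3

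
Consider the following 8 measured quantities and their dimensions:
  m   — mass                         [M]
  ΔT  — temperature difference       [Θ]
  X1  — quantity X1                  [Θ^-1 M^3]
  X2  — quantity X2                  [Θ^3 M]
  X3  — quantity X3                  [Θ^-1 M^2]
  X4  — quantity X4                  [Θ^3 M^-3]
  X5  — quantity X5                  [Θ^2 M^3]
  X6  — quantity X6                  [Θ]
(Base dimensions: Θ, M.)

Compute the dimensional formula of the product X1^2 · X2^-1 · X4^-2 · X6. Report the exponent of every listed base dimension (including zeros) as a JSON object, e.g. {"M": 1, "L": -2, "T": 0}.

Write exponents as rows Θ,M / cols m,ΔT,X1,X2,X3,X4,X5,X6:
  Θ: [ 0  1 -1  3 -1  3  2  1]
  M: [ 1  0  3  1  2 -3  3  0]
  [Θ]: (2)·-1+(-1)·3+(-2)·3+(1)·1 = -10
  [M]: (2)·3+(-1)·1+(-2)·-3+(1)·0 = 11
⇒ Θ^-10 M^11

{"Θ": -10, "M": 11}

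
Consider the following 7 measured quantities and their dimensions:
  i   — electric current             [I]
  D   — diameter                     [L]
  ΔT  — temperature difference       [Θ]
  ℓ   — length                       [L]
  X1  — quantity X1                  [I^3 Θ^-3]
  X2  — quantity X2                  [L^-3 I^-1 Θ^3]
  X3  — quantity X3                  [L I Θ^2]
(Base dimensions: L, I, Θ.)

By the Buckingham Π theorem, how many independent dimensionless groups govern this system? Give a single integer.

Write exponents as rows L,I,Θ / cols i,D,ΔT,ℓ,X1,X2,X3:
  L: [ 0  1  0  1  0 -3  1]
  I: [ 1  0  0  0  3 -1  1]
  Θ: [ 0  0  1  0 -3  3  2]
Row reduction gives pivot columns i,D,ΔT; rank = 3
n=7, r=3 ⇒ 4 dimensionless groups

4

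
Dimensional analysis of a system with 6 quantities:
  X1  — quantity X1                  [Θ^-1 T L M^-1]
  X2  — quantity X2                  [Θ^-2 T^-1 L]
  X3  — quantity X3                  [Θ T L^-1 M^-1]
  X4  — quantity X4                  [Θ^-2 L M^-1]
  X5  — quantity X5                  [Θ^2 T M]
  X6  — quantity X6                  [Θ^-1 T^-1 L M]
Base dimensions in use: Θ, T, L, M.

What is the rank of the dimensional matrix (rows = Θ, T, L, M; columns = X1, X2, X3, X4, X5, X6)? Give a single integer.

Write exponents as rows Θ,T,L,M / cols X1,X2,X3,X4,X5,X6:
  Θ: [-1 -2  1 -2  2 -1]
  T: [ 1 -1  1  0  1 -1]
  L: [ 1  1 -1  1  0  1]
  M: [-1  0 -1 -1  1  1]
Row reduction gives pivot columns X1,X2,X3; rank = 3

3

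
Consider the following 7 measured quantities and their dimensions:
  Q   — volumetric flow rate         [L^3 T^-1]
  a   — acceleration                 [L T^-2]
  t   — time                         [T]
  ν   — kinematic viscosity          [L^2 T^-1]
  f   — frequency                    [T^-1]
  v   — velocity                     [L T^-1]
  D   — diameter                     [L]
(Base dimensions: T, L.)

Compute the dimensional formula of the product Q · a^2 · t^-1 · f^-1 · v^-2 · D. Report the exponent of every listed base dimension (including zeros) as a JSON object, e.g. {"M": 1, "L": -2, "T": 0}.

{"T": -3, "L": 4}

Exponent matrix [T,L] × [Q,a,t,ν,f,v,D]:
  T: [-1 -2  1 -1 -1 -1  0]
  L: [ 3  1  0  2  0  1  1]
  [T]: (1)·-1+(2)·-2+(-1)·1+(-1)·-1+(-2)·-1+(1)·0 = -3
  [L]: (1)·3+(2)·1+(-1)·0+(-1)·0+(-2)·1+(1)·1 = 4
⇒ T^-3 L^4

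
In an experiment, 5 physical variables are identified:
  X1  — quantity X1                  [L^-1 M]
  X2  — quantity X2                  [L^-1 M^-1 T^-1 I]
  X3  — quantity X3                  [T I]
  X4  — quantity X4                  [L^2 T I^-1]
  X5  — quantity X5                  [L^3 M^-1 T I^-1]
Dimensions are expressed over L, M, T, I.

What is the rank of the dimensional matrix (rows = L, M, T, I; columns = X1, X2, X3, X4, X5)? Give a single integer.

Dimensional matrix (L×M×T×I by X1×X2×X3×X4×X5):
  L: [-1 -1  0  2  3]
  M: [ 1 -1  0  0 -1]
  T: [ 0 -1  1  1  1]
  I: [ 0  1  1 -1 -1]
RREF → pivots at {X1,X2,X3} ⇒ r = 3

3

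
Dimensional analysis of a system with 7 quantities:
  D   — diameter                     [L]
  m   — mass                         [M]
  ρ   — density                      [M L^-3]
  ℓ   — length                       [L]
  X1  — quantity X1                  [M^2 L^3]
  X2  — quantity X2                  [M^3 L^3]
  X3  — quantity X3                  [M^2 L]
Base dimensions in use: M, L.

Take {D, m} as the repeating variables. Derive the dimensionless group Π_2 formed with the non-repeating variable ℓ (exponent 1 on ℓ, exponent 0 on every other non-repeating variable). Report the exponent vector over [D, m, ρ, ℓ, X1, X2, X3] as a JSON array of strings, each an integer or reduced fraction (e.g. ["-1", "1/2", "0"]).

["-1", "0", "0", "1", "0", "0", "0"]

Exponent matrix [M,L] × [D,m,ρ,ℓ,X1,X2,X3]:
  M: [ 0  1  1  0  2  3  2]
  L: [ 1  0 -3  1  3  3  1]
Echelon form has 2 nonzero rows (pivots: D,m)
Repeat: D,m; free: ρ,ℓ,X1,X2,X3
RREF:
  r0: [   1    0   -3    1    3    3    1]
  r1: [   0    1    1    0    2    3    2]
Fix exponent of ℓ at 1, ρ at 0, X1 at 0, X2 at 0, X3 at 0; solve each RREF row for its pivot's exponent:
  r0: exp(D) + (1)·1 = 0 ⇒ exp(D) = -1
  r1: exp(m) + (0)·1 = 0 ⇒ exp(m) = 0
Π_2 = D^-1 · ℓ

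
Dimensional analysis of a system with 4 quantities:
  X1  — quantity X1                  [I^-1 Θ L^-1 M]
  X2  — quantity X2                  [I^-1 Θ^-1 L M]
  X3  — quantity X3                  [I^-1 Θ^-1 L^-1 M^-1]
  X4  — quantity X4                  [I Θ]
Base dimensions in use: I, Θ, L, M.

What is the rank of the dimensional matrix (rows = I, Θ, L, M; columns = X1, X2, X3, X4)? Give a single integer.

Exponent matrix [I,Θ,L,M] × [X1,X2,X3,X4]:
  I: [-1 -1 -1  1]
  Θ: [ 1 -1 -1  1]
  L: [-1  1 -1  0]
  M: [ 1  1 -1  0]
Echelon form has 3 nonzero rows (pivots: X1,X2,X3)

3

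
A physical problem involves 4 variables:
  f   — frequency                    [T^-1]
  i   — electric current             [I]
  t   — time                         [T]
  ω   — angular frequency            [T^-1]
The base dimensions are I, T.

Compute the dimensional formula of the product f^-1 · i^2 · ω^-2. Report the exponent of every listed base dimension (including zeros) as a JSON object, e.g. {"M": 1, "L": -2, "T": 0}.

{"I": 2, "T": 3}

Dimensional matrix (I×T by f×i×t×ω):
  I: [ 0  1  0  0]
  T: [-1  0  1 -1]
  [I]: (-1)·0+(2)·1+(-2)·0 = 2
  [T]: (-1)·-1+(2)·0+(-2)·-1 = 3
⇒ I^2 T^3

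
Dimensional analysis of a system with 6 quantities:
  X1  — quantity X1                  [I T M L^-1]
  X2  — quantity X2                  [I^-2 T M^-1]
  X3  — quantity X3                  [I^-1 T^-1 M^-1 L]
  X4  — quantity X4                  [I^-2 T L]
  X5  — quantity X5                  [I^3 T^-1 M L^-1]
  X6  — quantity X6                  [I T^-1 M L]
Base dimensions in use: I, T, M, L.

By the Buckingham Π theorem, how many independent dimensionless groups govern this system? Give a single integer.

Write exponents as rows I,T,M,L / cols X1,X2,X3,X4,X5,X6:
  I: [ 1 -2 -1 -2  3  1]
  T: [ 1  1 -1  1 -1 -1]
  M: [ 1 -1 -1  0  1  1]
  L: [-1  0  1  1 -1  1]
Row reduction gives pivot columns X1,X2,X4; rank = 3
Π count = n − r = 6 − 3 = 3

3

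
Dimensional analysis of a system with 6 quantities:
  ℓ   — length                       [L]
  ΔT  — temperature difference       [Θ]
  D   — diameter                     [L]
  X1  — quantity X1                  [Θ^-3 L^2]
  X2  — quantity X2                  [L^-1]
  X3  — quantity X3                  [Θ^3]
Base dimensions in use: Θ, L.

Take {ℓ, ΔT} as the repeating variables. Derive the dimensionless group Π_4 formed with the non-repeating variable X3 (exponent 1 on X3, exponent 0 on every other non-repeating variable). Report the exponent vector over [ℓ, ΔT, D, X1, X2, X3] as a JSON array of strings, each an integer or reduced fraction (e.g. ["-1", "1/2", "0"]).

["0", "-3", "0", "0", "0", "1"]

Dimensional matrix (Θ×L by ℓ×ΔT×D×X1×X2×X3):
  Θ: [ 0  1  0 -3  0  3]
  L: [ 1  0  1  2 -1  0]
RREF → pivots at {ℓ,ΔT} ⇒ r = 2
Pivot set = {ℓ,ΔT}, free = {D,X1,X2,X3}
RREF:
  r0: [   1    0    1    2   -1    0]
  r1: [   0    1    0   -3    0    3]
Fix exponent of X3 at 1, D at 0, X1 at 0, X2 at 0; solve each RREF row for its pivot's exponent:
  r0: exp(ℓ) + (0)·1 = 0 ⇒ exp(ℓ) = 0
  r1: exp(ΔT) + (3)·1 = 0 ⇒ exp(ΔT) = -3
Π_4 = ΔT^-3 · X3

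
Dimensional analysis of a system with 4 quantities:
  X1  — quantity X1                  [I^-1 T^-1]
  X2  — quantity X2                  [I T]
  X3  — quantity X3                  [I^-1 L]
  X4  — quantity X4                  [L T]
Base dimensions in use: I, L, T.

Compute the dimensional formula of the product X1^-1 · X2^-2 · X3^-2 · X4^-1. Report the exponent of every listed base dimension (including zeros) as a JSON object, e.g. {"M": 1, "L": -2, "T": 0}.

Write exponents as rows I,L,T / cols X1,X2,X3,X4:
  I: [-1  1 -1  0]
  L: [ 0  0  1  1]
  T: [-1  1  0  1]
  [I]: (-1)·-1+(-2)·1+(-2)·-1+(-1)·0 = 1
  [L]: (-1)·0+(-2)·0+(-2)·1+(-1)·1 = -3
  [T]: (-1)·-1+(-2)·1+(-2)·0+(-1)·1 = -2
⇒ I L^-3 T^-2

{"I": 1, "L": -3, "T": -2}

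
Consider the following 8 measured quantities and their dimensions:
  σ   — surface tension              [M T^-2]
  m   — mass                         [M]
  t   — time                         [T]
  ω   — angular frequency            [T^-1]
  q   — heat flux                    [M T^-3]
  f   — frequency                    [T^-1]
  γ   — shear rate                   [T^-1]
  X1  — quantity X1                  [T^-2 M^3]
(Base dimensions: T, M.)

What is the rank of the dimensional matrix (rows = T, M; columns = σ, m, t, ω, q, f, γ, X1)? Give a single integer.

2

Dimensional matrix (T×M by σ×m×t×ω×q×f×γ×X1):
  T: [-2  0  1 -1 -3 -1 -1 -2]
  M: [ 1  1  0  0  1  0  0  3]
RREF → pivots at {σ,m} ⇒ r = 2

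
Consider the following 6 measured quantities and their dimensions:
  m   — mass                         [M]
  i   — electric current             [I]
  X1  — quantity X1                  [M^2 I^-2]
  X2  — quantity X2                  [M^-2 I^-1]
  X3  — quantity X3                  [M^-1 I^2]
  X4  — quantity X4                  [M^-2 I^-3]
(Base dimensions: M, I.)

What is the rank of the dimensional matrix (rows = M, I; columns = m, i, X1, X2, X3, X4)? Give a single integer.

Write exponents as rows M,I / cols m,i,X1,X2,X3,X4:
  M: [ 1  0  2 -2 -1 -2]
  I: [ 0  1 -2 -1  2 -3]
Row reduction gives pivot columns m,i; rank = 2

2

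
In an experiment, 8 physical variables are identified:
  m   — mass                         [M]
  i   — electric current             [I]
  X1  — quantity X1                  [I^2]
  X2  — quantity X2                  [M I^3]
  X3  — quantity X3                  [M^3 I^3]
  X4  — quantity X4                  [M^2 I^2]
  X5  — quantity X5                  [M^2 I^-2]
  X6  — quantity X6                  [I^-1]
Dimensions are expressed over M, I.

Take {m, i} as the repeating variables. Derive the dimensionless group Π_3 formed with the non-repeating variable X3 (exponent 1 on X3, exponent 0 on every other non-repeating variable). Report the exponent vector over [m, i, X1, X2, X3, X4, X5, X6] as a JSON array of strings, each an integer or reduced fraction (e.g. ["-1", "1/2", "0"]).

Exponent matrix [M,I] × [m,i,X1,X2,X3,X4,X5,X6]:
  M: [ 1  0  0  1  3  2  2  0]
  I: [ 0  1  2  3  3  2 -2 -1]
RREF → pivots at {m,i} ⇒ r = 2
Pivot set = {m,i}, free = {X1,X2,X3,X4,X5,X6}
RREF:
  r0: [   1    0    0    1    3    2    2    0]
  r1: [   0    1    2    3    3    2   -2   -1]
Fix exponent of X3 at 1, X1 at 0, X2 at 0, X4 at 0, X5 at 0, X6 at 0; solve each RREF row for its pivot's exponent:
  r0: exp(m) + (3)·1 = 0 ⇒ exp(m) = -3
  r1: exp(i) + (3)·1 = 0 ⇒ exp(i) = -3
Π_3 = m^-3 · i^-3 · X3

["-3", "-3", "0", "0", "1", "0", "0", "0"]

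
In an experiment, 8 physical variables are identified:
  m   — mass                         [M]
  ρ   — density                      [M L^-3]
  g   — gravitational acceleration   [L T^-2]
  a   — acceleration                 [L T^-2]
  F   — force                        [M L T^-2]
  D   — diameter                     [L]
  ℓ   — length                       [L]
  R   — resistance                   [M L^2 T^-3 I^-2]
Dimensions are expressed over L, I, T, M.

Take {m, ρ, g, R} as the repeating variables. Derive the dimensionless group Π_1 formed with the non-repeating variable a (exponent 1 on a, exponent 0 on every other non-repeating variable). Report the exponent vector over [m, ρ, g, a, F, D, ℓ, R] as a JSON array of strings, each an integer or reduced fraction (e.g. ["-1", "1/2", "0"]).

["0", "0", "-1", "1", "0", "0", "0", "0"]

Write exponents as rows L,I,T,M / cols m,ρ,g,a,F,D,ℓ,R:
  L: [ 0 -3  1  1  1  1  1  2]
  I: [ 0  0  0  0  0  0  0 -2]
  T: [ 0  0 -2 -2 -2  0  0 -3]
  M: [ 1  1  0  0  1  0  0  1]
Echelon form has 4 nonzero rows (pivots: m,ρ,g,R)
Repeat: m,ρ,g,R; free: a,F,D,ℓ
RREF:
  r0: [   1    0    0    0    1  1/3  1/3    0]
  r1: [   0    1    0    0    0 -1/3 -1/3    0]
  r2: [   0    0    1    1    1    0    0    0]
  r3: [   0    0    0    0    0    0    0    1]
Fix exponent of a at 1, F at 0, D at 0, ℓ at 0; solve each RREF row for its pivot's exponent:
  r0: exp(m) + (0)·1 = 0 ⇒ exp(m) = 0
  r1: exp(ρ) + (0)·1 = 0 ⇒ exp(ρ) = 0
  r2: exp(g) + (1)·1 = 0 ⇒ exp(g) = -1
  r3: exp(R) + (0)·1 = 0 ⇒ exp(R) = 0
Π_1 = g^-1 · a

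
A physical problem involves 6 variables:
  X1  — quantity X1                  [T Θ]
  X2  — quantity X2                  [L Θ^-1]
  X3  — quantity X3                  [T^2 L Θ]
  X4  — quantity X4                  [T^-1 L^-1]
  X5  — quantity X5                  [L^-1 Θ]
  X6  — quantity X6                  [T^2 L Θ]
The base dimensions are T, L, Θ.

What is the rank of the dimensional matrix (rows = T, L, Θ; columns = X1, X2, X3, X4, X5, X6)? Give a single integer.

Exponent matrix [T,L,Θ] × [X1,X2,X3,X4,X5,X6]:
  T: [ 1  0  2 -1  0  2]
  L: [ 0  1  1 -1 -1  1]
  Θ: [ 1 -1  1  0  1  1]
Row reduction gives pivot columns X1,X2; rank = 2

2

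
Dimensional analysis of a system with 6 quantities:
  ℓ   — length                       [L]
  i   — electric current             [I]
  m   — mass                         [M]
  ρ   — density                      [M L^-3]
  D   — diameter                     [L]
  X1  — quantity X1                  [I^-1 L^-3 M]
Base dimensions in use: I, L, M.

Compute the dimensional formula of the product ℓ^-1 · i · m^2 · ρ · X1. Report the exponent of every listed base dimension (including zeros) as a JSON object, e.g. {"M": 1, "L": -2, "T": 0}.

{"I": 0, "L": -7, "M": 4}

Exponent matrix [I,L,M] × [ℓ,i,m,ρ,D,X1]:
  I: [ 0  1  0  0  0 -1]
  L: [ 1  0  0 -3  1 -3]
  M: [ 0  0  1  1  0  1]
  [I]: (-1)·0+(1)·1+(2)·0+(1)·0+(1)·-1 = 0
  [L]: (-1)·1+(1)·0+(2)·0+(1)·-3+(1)·-3 = -7
  [M]: (-1)·0+(1)·0+(2)·1+(1)·1+(1)·1 = 4
⇒ L^-7 M^4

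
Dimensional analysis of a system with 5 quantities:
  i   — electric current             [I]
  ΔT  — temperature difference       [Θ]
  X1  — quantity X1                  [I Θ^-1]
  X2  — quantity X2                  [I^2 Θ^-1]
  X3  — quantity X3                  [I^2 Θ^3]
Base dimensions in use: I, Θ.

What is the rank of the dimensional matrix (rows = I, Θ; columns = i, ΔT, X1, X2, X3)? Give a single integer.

2

Exponent matrix [I,Θ] × [i,ΔT,X1,X2,X3]:
  I: [ 1  0  1  2  2]
  Θ: [ 0  1 -1 -1  3]
RREF → pivots at {i,ΔT} ⇒ r = 2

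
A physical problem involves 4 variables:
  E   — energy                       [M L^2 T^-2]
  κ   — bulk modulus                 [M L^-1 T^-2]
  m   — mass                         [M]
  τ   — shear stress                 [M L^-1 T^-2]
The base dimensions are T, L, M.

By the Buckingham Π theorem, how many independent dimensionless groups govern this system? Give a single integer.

1

Dimensional matrix (T×L×M by E×κ×m×τ):
  T: [-2 -2  0 -2]
  L: [ 2 -1  0 -1]
  M: [ 1  1  1  1]
RREF → pivots at {E,κ,m} ⇒ r = 3
n=4, r=3 ⇒ 1 dimensionless group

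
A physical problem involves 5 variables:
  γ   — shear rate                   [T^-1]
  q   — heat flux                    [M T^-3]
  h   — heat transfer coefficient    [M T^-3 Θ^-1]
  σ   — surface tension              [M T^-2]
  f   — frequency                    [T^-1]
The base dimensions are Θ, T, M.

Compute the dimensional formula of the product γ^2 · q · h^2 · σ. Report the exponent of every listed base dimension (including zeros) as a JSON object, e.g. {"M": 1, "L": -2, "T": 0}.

Exponent matrix [Θ,T,M] × [γ,q,h,σ,f]:
  Θ: [ 0  0 -1  0  0]
  T: [-1 -3 -3 -2 -1]
  M: [ 0  1  1  1  0]
  [Θ]: (2)·0+(1)·0+(2)·-1+(1)·0 = -2
  [T]: (2)·-1+(1)·-3+(2)·-3+(1)·-2 = -13
  [M]: (2)·0+(1)·1+(2)·1+(1)·1 = 4
⇒ Θ^-2 T^-13 M^4

{"Θ": -2, "T": -13, "M": 4}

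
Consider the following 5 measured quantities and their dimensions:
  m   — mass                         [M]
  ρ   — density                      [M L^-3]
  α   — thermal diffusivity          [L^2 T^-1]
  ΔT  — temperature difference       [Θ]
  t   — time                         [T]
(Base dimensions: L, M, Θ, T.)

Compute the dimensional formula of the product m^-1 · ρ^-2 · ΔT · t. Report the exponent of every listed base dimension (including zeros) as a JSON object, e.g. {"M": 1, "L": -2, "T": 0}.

Write exponents as rows L,M,Θ,T / cols m,ρ,α,ΔT,t:
  L: [ 0 -3  2  0  0]
  M: [ 1  1  0  0  0]
  Θ: [ 0  0  0  1  0]
  T: [ 0  0 -1  0  1]
  [L]: (-1)·0+(-2)·-3+(1)·0+(1)·0 = 6
  [M]: (-1)·1+(-2)·1+(1)·0+(1)·0 = -3
  [Θ]: (-1)·0+(-2)·0+(1)·1+(1)·0 = 1
  [T]: (-1)·0+(-2)·0+(1)·0+(1)·1 = 1
⇒ L^6 M^-3 Θ T

{"L": 6, "M": -3, "Θ": 1, "T": 1}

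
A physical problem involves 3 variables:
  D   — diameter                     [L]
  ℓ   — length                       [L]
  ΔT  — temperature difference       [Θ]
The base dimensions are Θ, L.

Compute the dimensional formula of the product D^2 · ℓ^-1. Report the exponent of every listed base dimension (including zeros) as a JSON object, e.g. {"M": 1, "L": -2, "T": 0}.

{"Θ": 0, "L": 1}

Exponent matrix [Θ,L] × [D,ℓ,ΔT]:
  Θ: [ 0  0  1]
  L: [ 1  1  0]
  [Θ]: (2)·0+(-1)·0 = 0
  [L]: (2)·1+(-1)·1 = 1
⇒ L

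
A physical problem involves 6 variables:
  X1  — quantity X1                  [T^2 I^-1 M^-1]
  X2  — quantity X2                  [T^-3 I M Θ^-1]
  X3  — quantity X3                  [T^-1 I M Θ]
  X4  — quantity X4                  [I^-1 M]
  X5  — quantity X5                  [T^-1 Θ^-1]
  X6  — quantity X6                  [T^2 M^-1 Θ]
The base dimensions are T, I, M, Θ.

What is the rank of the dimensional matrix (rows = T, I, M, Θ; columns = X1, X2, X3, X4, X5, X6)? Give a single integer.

Write exponents as rows T,I,M,Θ / cols X1,X2,X3,X4,X5,X6:
  T: [ 2 -3 -1  0 -1  2]
  I: [-1  1  1 -1  0  0]
  M: [-1  1  1  1  0 -1]
  Θ: [ 0 -1  1  0 -1  1]
Echelon form has 3 nonzero rows (pivots: X1,X2,X4)

3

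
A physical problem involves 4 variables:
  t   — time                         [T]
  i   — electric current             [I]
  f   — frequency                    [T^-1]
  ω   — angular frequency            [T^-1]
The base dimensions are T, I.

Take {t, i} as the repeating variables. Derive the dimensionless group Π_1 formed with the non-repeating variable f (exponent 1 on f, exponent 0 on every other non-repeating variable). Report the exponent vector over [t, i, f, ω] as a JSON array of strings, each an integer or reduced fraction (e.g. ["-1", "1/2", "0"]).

["1", "0", "1", "0"]

Exponent matrix [T,I] × [t,i,f,ω]:
  T: [ 1  0 -1 -1]
  I: [ 0  1  0  0]
Echelon form has 2 nonzero rows (pivots: t,i)
Pivot set = {t,i}, free = {f,ω}
RREF:
  r0: [   1    0   -1   -1]
  r1: [   0    1    0    0]
Fix exponent of f at 1, ω at 0; solve each RREF row for its pivot's exponent:
  r0: exp(t) + (-1)·1 = 0 ⇒ exp(t) = 1
  r1: exp(i) + (0)·1 = 0 ⇒ exp(i) = 0
Π_1 = t · f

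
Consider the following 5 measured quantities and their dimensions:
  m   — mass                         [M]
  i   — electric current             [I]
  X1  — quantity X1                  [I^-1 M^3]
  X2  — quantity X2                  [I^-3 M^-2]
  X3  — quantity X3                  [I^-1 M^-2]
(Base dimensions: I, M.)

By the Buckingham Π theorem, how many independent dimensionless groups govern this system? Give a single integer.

Exponent matrix [I,M] × [m,i,X1,X2,X3]:
  I: [ 0  1 -1 -3 -1]
  M: [ 1  0  3 -2 -2]
RREF → pivots at {m,i} ⇒ r = 2
Π count = n − r = 5 − 2 = 3

3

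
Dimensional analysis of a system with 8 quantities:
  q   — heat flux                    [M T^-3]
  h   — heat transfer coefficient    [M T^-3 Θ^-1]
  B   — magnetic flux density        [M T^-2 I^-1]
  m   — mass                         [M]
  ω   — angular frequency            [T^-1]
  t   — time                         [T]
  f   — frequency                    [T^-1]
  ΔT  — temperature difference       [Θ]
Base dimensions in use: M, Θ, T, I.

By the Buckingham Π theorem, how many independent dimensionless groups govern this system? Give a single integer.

Dimensional matrix (M×Θ×T×I by q×h×B×m×ω×t×f×ΔT):
  M: [ 1  1  1  1  0  0  0  0]
  Θ: [ 0 -1  0  0  0  0  0  1]
  T: [-3 -3 -2  0 -1  1 -1  0]
  I: [ 0  0 -1  0  0  0  0  0]
Row reduction gives pivot columns q,h,B,m; rank = 4
8 vars − rank 4 = 4 Π groups

4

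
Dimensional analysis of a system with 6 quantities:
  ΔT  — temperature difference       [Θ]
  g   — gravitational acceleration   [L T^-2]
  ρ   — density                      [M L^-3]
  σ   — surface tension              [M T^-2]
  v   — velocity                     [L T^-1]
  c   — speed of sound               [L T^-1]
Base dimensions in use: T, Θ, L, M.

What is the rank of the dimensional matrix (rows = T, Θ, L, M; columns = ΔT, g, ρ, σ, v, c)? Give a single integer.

4

Exponent matrix [T,Θ,L,M] × [ΔT,g,ρ,σ,v,c]:
  T: [ 0 -2  0 -2 -1 -1]
  Θ: [ 1  0  0  0  0  0]
  L: [ 0  1 -3  0  1  1]
  M: [ 0  0  1  1  0  0]
Echelon form has 4 nonzero rows (pivots: ΔT,g,ρ,σ)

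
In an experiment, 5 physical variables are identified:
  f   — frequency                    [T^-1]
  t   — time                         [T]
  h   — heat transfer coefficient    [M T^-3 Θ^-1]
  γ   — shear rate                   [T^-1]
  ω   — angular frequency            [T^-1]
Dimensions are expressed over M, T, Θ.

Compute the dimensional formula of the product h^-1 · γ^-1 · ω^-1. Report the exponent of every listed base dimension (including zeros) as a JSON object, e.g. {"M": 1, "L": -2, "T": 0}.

{"M": -1, "T": 5, "Θ": 1}

Write exponents as rows M,T,Θ / cols f,t,h,γ,ω:
  M: [ 0  0  1  0  0]
  T: [-1  1 -3 -1 -1]
  Θ: [ 0  0 -1  0  0]
  [M]: (-1)·1+(-1)·0+(-1)·0 = -1
  [T]: (-1)·-3+(-1)·-1+(-1)·-1 = 5
  [Θ]: (-1)·-1+(-1)·0+(-1)·0 = 1
⇒ M^-1 T^5 Θ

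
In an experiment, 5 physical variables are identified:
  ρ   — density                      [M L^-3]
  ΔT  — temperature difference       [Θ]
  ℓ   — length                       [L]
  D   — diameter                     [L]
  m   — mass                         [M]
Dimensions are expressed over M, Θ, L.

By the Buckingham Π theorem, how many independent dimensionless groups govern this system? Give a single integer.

2

Dimensional matrix (M×Θ×L by ρ×ΔT×ℓ×D×m):
  M: [ 1  0  0  0  1]
  Θ: [ 0  1  0  0  0]
  L: [-3  0  1  1  0]
Echelon form has 3 nonzero rows (pivots: ρ,ΔT,ℓ)
Π count = n − r = 5 − 3 = 2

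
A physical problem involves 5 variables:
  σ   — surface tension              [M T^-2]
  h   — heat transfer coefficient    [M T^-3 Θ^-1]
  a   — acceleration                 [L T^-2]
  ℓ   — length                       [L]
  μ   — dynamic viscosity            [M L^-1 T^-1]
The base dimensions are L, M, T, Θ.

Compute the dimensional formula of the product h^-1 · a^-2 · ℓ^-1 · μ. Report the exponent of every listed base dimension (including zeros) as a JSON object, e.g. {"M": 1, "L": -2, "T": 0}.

{"L": -4, "M": 0, "T": 6, "Θ": 1}

Exponent matrix [L,M,T,Θ] × [σ,h,a,ℓ,μ]:
  L: [ 0  0  1  1 -1]
  M: [ 1  1  0  0  1]
  T: [-2 -3 -2  0 -1]
  Θ: [ 0 -1  0  0  0]
  [L]: (-1)·0+(-2)·1+(-1)·1+(1)·-1 = -4
  [M]: (-1)·1+(-2)·0+(-1)·0+(1)·1 = 0
  [T]: (-1)·-3+(-2)·-2+(-1)·0+(1)·-1 = 6
  [Θ]: (-1)·-1+(-2)·0+(-1)·0+(1)·0 = 1
⇒ L^-4 T^6 Θ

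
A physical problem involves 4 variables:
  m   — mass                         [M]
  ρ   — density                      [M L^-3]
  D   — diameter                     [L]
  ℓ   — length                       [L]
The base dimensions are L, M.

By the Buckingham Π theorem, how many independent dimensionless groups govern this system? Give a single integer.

2

Write exponents as rows L,M / cols m,ρ,D,ℓ:
  L: [ 0 -3  1  1]
  M: [ 1  1  0  0]
Echelon form has 2 nonzero rows (pivots: m,ρ)
4 vars − rank 2 = 2 Π groups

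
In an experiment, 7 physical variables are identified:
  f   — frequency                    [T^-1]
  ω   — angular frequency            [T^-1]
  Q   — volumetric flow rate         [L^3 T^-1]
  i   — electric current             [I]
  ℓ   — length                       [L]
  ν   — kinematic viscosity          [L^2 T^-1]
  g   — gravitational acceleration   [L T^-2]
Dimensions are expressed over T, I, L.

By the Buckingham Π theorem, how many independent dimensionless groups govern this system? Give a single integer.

Dimensional matrix (T×I×L by f×ω×Q×i×ℓ×ν×g):
  T: [-1 -1 -1  0  0 -1 -2]
  I: [ 0  0  0  1  0  0  0]
  L: [ 0  0  3  0  1  2  1]
Echelon form has 3 nonzero rows (pivots: f,Q,i)
n=7, r=3 ⇒ 4 dimensionless groups

4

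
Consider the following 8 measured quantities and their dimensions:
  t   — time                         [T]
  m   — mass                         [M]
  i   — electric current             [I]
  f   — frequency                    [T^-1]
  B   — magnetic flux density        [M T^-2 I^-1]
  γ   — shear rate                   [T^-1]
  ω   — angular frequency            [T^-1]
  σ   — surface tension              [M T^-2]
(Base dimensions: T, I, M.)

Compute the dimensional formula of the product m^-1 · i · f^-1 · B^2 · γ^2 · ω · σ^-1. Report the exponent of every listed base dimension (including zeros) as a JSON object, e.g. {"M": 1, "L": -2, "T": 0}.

Dimensional matrix (T×I×M by t×m×i×f×B×γ×ω×σ):
  T: [ 1  0  0 -1 -2 -1 -1 -2]
  I: [ 0  0  1  0 -1  0  0  0]
  M: [ 0  1  0  0  1  0  0  1]
  [T]: (-1)·0+(1)·0+(-1)·-1+(2)·-2+(2)·-1+(1)·-1+(-1)·-2 = -4
  [I]: (-1)·0+(1)·1+(-1)·0+(2)·-1+(2)·0+(1)·0+(-1)·0 = -1
  [M]: (-1)·1+(1)·0+(-1)·0+(2)·1+(2)·0+(1)·0+(-1)·1 = 0
⇒ T^-4 I^-1

{"T": -4, "I": -1, "M": 0}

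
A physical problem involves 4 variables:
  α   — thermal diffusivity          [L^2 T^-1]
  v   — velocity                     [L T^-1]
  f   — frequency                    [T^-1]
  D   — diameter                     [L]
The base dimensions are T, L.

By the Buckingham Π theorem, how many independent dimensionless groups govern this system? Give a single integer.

2

Dimensional matrix (T×L by α×v×f×D):
  T: [-1 -1 -1  0]
  L: [ 2  1  0  1]
Echelon form has 2 nonzero rows (pivots: α,v)
Π count = n − r = 4 − 2 = 2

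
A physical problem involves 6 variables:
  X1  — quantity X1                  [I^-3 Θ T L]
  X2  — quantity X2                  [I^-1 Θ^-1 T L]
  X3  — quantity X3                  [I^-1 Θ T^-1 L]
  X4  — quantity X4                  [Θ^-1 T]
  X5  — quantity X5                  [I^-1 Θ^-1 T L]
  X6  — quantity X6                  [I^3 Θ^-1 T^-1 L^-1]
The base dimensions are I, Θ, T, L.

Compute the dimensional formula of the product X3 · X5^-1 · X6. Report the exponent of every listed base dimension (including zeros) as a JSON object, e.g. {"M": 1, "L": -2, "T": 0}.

Write exponents as rows I,Θ,T,L / cols X1,X2,X3,X4,X5,X6:
  I: [-3 -1 -1  0 -1  3]
  Θ: [ 1 -1  1 -1 -1 -1]
  T: [ 1  1 -1  1  1 -1]
  L: [ 1  1  1  0  1 -1]
  [I]: (1)·-1+(-1)·-1+(1)·3 = 3
  [Θ]: (1)·1+(-1)·-1+(1)·-1 = 1
  [T]: (1)·-1+(-1)·1+(1)·-1 = -3
  [L]: (1)·1+(-1)·1+(1)·-1 = -1
⇒ I^3 Θ T^-3 L^-1

{"I": 3, "Θ": 1, "T": -3, "L": -1}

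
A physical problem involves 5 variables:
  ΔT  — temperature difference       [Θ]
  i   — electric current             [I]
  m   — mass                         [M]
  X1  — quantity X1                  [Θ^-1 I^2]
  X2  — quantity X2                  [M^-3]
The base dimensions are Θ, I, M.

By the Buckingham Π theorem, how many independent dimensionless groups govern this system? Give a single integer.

Exponent matrix [Θ,I,M] × [ΔT,i,m,X1,X2]:
  Θ: [ 1  0  0 -1  0]
  I: [ 0  1  0  2  0]
  M: [ 0  0  1  0 -3]
RREF → pivots at {ΔT,i,m} ⇒ r = 3
Π count = n − r = 5 − 3 = 2

2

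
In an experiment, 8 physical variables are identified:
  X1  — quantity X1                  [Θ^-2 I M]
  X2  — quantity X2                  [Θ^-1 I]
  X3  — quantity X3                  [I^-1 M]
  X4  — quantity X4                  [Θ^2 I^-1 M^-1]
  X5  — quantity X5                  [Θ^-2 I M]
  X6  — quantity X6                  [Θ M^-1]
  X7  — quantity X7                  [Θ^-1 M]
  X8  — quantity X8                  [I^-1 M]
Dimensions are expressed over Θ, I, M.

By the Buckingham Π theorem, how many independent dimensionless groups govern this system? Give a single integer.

Write exponents as rows Θ,I,M / cols X1,X2,X3,X4,X5,X6,X7,X8:
  Θ: [-2 -1  0  2 -2  1 -1  0]
  I: [ 1  1 -1 -1  1  0  0 -1]
  M: [ 1  0  1 -1  1 -1  1  1]
RREF → pivots at {X1,X2} ⇒ r = 2
n=8, r=2 ⇒ 6 dimensionless groups

6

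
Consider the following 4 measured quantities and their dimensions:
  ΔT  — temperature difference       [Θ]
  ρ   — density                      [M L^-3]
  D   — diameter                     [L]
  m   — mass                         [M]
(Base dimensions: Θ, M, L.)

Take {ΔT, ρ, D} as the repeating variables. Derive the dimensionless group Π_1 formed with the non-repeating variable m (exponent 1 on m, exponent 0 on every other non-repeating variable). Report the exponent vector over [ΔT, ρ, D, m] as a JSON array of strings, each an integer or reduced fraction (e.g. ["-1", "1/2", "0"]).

["0", "-1", "-3", "1"]

Dimensional matrix (Θ×M×L by ΔT×ρ×D×m):
  Θ: [ 1  0  0  0]
  M: [ 0  1  0  1]
  L: [ 0 -3  1  0]
Row reduction gives pivot columns ΔT,ρ,D; rank = 3
Pivot set = {ΔT,ρ,D}, free = {m}
RREF:
  r0: [   1    0    0    0]
  r1: [   0    1    0    1]
  r2: [   0    0    1    3]
Fix exponent of m at 1; solve each RREF row for its pivot's exponent:
  r0: exp(ΔT) + (0)·1 = 0 ⇒ exp(ΔT) = 0
  r1: exp(ρ) + (1)·1 = 0 ⇒ exp(ρ) = -1
  r2: exp(D) + (3)·1 = 0 ⇒ exp(D) = -3
Π_1 = ρ^-1 · D^-3 · m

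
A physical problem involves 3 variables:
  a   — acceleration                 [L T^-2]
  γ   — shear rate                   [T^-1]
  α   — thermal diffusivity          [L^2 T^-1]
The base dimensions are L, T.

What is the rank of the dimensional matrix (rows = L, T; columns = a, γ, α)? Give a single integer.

2

Dimensional matrix (L×T by a×γ×α):
  L: [ 1  0  2]
  T: [-2 -1 -1]
Echelon form has 2 nonzero rows (pivots: a,γ)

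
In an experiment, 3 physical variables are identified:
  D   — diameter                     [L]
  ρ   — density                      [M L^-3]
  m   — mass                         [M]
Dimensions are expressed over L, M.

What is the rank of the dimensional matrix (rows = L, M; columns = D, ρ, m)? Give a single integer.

Dimensional matrix (L×M by D×ρ×m):
  L: [ 1 -3  0]
  M: [ 0  1  1]
Row reduction gives pivot columns D,ρ; rank = 2

2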